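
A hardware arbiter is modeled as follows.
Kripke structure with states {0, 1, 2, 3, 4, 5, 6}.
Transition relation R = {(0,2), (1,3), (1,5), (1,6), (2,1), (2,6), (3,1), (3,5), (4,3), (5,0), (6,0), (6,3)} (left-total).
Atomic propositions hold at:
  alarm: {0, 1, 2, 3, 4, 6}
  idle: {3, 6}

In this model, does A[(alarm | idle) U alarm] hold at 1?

Sat(alarm | idle) = {0, 1, 2, 3, 4, 6}
A[(alarm | idle) U alarm]: least fixpoint, start Z0 = Sat(alarm) = {0, 1, 2, 3, 4, 6}, add states in Sat(alarm | idle) with every successor in Z. Already a fixed point.
Sat(A[(alarm | idle) U alarm]) = {0, 1, 2, 3, 4, 6}
1 ∈ Sat(A[(alarm | idle) U alarm]) = {0, 1, 2, 3, 4, 6}, so the formula holds at 1.

Yes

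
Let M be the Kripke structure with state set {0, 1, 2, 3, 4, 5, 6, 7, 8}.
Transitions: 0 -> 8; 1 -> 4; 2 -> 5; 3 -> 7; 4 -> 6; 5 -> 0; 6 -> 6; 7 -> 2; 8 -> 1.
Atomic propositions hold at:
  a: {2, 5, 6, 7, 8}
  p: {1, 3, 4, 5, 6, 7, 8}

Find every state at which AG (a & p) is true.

Sat(a & p) = {5, 6, 7, 8}
AG (a & p): greatest fixpoint, start Z0 = {5, 6, 7, 8}, keep only states in Sat with every successor in Z. Z1 = {6}; fixed.
Sat(AG (a & p)) = {6}

{6}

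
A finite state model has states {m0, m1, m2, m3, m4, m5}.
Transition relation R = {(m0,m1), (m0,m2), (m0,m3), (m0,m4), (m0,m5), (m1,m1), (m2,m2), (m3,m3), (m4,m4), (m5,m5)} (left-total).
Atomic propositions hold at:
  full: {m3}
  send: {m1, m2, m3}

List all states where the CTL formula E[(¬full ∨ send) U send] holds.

Sat(¬full) = {m0, m1, m2, m4, m5}
Sat(¬full ∨ send) = {m0, m1, m2, m3, m4, m5}
E[(¬full ∨ send) U send]: least fixpoint, start Z0 = Sat(send) = {m1, m2, m3}, add states in Sat(¬full ∨ send) with some successor in Z. Z1 = {m0, m1, m2, m3}; fixed.
Sat(E[(¬full ∨ send) U send]) = {m0, m1, m2, m3}

{m0, m1, m2, m3}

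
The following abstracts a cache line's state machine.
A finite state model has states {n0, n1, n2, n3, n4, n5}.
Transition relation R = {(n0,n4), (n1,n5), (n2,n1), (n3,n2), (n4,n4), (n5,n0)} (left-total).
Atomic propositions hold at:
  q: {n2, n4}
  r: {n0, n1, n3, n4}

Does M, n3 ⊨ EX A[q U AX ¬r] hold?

Yes

Sat(¬r) = {n2, n5}
Sat(AX ¬r) = {s : every successor in {n2, n5}} = {n1, n3}
A[q U AX ¬r]: least fixpoint, start Z0 = Sat(AX ¬r) = {n1, n3}, add states in Sat(q) with every successor in Z. Z1 = {n1, n2, n3}; fixed.
Sat(A[q U AX ¬r]) = {n1, n2, n3}
Sat(EX A[q U AX ¬r]) = {s : some successor in {n1, n2, n3}} = {n2, n3}
n3 ∈ Sat(EX A[q U AX ¬r]) = {n2, n3}, so the formula holds at n3.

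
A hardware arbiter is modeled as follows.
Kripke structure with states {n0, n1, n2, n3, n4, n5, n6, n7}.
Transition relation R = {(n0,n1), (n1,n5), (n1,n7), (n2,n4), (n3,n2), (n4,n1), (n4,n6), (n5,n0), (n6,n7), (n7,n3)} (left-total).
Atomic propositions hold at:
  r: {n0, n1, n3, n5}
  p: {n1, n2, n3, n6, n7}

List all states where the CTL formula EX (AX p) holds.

{n1, n2, n4, n5, n6, n7}

Sat(AX p) = {s : every successor in {n1, n2, n3, n6, n7}} = {n0, n3, n4, n6, n7}
Sat(EX (AX p)) = {s : some successor in {n0, n3, n4, n6, n7}} = {n1, n2, n4, n5, n6, n7}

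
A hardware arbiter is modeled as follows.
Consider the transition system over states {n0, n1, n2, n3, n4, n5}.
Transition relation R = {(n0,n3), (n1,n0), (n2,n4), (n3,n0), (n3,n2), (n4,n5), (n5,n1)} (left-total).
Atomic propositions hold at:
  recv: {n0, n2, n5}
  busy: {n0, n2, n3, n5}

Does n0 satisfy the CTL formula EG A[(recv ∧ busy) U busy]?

Sat(recv ∧ busy) = {n0, n2, n5}
A[(recv ∧ busy) U busy]: least fixpoint, start Z0 = Sat(busy) = {n0, n2, n3, n5}, add states in Sat(recv ∧ busy) with every successor in Z. Already a fixed point.
Sat(A[(recv ∧ busy) U busy]) = {n0, n2, n3, n5}
EG A[(recv ∧ busy) U busy]: greatest fixpoint, start Z0 = {n0, n2, n3, n5}, keep only states in Sat with some successor in Z. Z1 = {n0, n3}; fixed.
Sat(EG A[(recv ∧ busy) U busy]) = {n0, n3}
n0 ∈ Sat(EG A[(recv ∧ busy) U busy]) = {n0, n3}, so the formula holds at n0.

Yes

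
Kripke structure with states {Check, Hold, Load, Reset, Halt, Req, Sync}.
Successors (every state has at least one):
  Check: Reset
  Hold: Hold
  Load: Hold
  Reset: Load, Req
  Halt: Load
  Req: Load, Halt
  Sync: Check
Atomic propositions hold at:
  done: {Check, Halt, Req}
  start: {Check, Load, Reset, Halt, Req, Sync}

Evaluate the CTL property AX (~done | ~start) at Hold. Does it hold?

Yes

Sat(~done) = {Hold, Load, Reset, Sync}
Sat(~start) = {Hold}
Sat(~done | ~start) = {Hold, Load, Reset, Sync}
Sat(AX (~done | ~start)) = {s : every successor in {Hold, Load, Reset, Sync}} = {Check, Hold, Load, Halt}
Hold ∈ Sat(AX (~done | ~start)) = {Check, Hold, Load, Halt}, so the formula holds at Hold.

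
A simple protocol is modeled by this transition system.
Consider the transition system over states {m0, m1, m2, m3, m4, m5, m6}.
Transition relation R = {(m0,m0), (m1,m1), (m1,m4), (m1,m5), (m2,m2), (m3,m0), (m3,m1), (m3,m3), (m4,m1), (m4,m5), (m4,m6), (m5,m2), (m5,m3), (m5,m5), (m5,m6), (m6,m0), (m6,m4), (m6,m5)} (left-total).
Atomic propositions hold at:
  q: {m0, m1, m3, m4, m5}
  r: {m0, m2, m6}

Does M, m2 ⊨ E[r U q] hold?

E[r U q]: least fixpoint, start Z0 = Sat(q) = {m0, m1, m3, m4, m5}, add states in Sat(r) with some successor in Z. Z1 = {m0, m1, m3, m4, m5, m6}; fixed.
Sat(E[r U q]) = {m0, m1, m3, m4, m5, m6}
m2 ∉ Sat(E[r U q]) = {m0, m1, m3, m4, m5, m6}, so the formula does not hold at m2.

No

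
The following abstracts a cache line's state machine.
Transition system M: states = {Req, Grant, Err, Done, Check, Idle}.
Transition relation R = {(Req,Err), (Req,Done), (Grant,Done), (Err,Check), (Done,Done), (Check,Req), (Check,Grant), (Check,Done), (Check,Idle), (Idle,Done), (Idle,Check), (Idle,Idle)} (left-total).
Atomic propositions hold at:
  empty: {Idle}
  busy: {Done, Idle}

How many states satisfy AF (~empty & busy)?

Sat(~empty) = {Req, Grant, Err, Done, Check}
Sat(~empty & busy) = {Done}
AF (~empty & busy): least fixpoint, start Z0 = {Done}, add states with every successor in Z. Z1 = {Grant, Done}; fixed.
Sat(AF (~empty & busy)) = {Grant, Done}
|Sat(AF (~empty & busy))| = |{Grant, Done}| = 2.

2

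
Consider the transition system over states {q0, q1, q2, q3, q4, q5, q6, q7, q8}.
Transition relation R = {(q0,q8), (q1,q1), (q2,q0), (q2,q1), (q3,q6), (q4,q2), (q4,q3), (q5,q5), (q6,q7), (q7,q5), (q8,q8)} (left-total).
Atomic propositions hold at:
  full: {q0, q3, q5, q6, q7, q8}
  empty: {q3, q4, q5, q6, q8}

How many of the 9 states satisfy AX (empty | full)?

Sat(empty | full) = {q0, q3, q4, q5, q6, q7, q8}
Sat(AX (empty | full)) = {s : every successor in {q0, q3, q4, q5, q6, q7, q8}} = {q0, q3, q5, q6, q7, q8}
|Sat(AX (empty | full))| = |{q0, q3, q5, q6, q7, q8}| = 6.

6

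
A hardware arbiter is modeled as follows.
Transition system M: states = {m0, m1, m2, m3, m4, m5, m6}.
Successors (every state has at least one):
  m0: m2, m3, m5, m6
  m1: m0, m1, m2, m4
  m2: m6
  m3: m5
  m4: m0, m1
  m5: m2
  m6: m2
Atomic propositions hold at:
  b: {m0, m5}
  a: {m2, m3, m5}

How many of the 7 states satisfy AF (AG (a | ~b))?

Sat(~b) = {m1, m2, m3, m4, m6}
Sat(a | ~b) = {m1, m2, m3, m4, m5, m6}
AG (a | ~b): greatest fixpoint, start Z0 = {m1, m2, m3, m4, m5, m6}, keep only states in Sat with every successor in Z. Z1 = {m2, m3, m5, m6}; fixed.
Sat(AG (a | ~b)) = {m2, m3, m5, m6}
AF (AG (a | ~b)): least fixpoint, start Z0 = {m2, m3, m5, m6}, add states with every successor in Z. Z1 = {m0, m2, m3, m5, m6}; fixed.
Sat(AF (AG (a | ~b))) = {m0, m2, m3, m5, m6}
|Sat(AF (AG (a | ~b)))| = |{m0, m2, m3, m5, m6}| = 5.

5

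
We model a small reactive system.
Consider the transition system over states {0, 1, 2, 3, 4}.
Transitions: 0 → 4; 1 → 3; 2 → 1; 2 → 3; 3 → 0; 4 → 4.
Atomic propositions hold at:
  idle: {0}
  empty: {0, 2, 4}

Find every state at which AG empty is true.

{0, 4}

AG empty: greatest fixpoint, start Z0 = {0, 2, 4}, keep only states in Sat with every successor in Z. Z1 = {0, 4}; fixed.
Sat(AG empty) = {0, 4}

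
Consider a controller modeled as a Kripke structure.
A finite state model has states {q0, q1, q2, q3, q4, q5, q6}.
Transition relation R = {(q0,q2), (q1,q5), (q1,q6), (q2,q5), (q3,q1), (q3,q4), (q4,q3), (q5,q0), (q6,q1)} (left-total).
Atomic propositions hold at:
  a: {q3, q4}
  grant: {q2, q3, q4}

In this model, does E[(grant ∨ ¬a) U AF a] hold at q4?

Sat(¬a) = {q0, q1, q2, q5, q6}
Sat(grant ∨ ¬a) = {q0, q1, q2, q3, q4, q5, q6}
AF a: least fixpoint, start Z0 = {q3, q4}, add states with every successor in Z. Already a fixed point.
Sat(AF a) = {q3, q4}
E[(grant ∨ ¬a) U AF a]: least fixpoint, start Z0 = Sat(AF a) = {q3, q4}, add states in Sat(grant ∨ ¬a) with some successor in Z. Already a fixed point.
Sat(E[(grant ∨ ¬a) U AF a]) = {q3, q4}
q4 ∈ Sat(E[(grant ∨ ¬a) U AF a]) = {q3, q4}, so the formula holds at q4.

Yes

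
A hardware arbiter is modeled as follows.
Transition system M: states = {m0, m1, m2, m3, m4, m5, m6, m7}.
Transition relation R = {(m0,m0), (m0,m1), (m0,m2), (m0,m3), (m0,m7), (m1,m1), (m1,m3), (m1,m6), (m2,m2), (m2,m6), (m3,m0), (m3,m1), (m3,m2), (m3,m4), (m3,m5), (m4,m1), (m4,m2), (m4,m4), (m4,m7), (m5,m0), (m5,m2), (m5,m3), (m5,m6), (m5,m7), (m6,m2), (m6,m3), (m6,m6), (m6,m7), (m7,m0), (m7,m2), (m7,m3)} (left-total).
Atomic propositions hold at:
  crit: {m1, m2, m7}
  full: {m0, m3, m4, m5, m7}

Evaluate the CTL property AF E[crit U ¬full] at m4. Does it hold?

No

Sat(¬full) = {m1, m2, m6}
E[crit U ¬full]: least fixpoint, start Z0 = Sat(¬full) = {m1, m2, m6}, add states in Sat(crit) with some successor in Z. Z1 = {m1, m2, m6, m7}; fixed.
Sat(E[crit U ¬full]) = {m1, m2, m6, m7}
AF E[crit U ¬full]: least fixpoint, start Z0 = {m1, m2, m6, m7}, add states with every successor in Z. Already a fixed point.
Sat(AF E[crit U ¬full]) = {m1, m2, m6, m7}
m4 ∉ Sat(AF E[crit U ¬full]) = {m1, m2, m6, m7}, so the formula does not hold at m4.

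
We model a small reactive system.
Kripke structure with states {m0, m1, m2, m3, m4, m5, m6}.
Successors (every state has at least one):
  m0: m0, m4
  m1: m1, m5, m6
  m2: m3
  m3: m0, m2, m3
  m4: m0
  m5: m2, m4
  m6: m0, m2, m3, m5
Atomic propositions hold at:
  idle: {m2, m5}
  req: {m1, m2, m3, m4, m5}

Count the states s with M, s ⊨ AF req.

5

AF req: least fixpoint, start Z0 = {m1, m2, m3, m4, m5}, add states with every successor in Z. Already a fixed point.
Sat(AF req) = {m1, m2, m3, m4, m5}
|Sat(AF req)| = |{m1, m2, m3, m4, m5}| = 5.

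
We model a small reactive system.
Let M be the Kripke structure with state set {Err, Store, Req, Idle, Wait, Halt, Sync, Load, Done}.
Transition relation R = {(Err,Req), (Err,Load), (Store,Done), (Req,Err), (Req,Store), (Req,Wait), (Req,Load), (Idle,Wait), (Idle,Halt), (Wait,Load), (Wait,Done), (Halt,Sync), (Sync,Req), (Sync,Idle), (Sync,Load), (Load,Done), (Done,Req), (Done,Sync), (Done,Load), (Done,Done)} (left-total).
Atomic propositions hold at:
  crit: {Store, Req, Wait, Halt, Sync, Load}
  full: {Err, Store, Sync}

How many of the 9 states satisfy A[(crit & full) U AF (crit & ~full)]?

7

Sat(crit & full) = {Store, Sync}
Sat(~full) = {Req, Idle, Wait, Halt, Load, Done}
Sat(crit & ~full) = {Req, Wait, Halt, Load}
AF (crit & ~full): least fixpoint, start Z0 = {Req, Wait, Halt, Load}, add states with every successor in Z. Z1 = {Err, Req, Idle, Wait, Halt, Load}; Z2 = {Err, Req, Idle, Wait, Halt, Sync, Load}; fixed.
Sat(AF (crit & ~full)) = {Err, Req, Idle, Wait, Halt, Sync, Load}
A[(crit & full) U AF (crit & ~full)]: least fixpoint, start Z0 = Sat(AF (crit & ~full)) = {Err, Req, Idle, Wait, Halt, Sync, Load}, add states in Sat(crit & full) with every successor in Z. Already a fixed point.
Sat(A[(crit & full) U AF (crit & ~full)]) = {Err, Req, Idle, Wait, Halt, Sync, Load}
|Sat(A[(crit & full) U AF (crit & ~full)])| = |{Err, Req, Idle, Wait, Halt, Sync, Load}| = 7.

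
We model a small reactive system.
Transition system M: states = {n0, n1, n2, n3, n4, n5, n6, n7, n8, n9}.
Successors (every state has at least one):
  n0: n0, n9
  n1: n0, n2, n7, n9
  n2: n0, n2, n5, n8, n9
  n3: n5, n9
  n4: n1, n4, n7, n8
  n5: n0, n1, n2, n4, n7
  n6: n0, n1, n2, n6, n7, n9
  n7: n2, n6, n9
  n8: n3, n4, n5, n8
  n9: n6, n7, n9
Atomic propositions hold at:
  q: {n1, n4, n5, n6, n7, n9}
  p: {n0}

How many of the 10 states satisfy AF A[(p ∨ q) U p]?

Sat(p ∨ q) = {n0, n1, n4, n5, n6, n7, n9}
A[(p ∨ q) U p]: least fixpoint, start Z0 = Sat(p) = {n0}, add states in Sat(p ∨ q) with every successor in Z. Already a fixed point.
Sat(A[(p ∨ q) U p]) = {n0}
AF A[(p ∨ q) U p]: least fixpoint, start Z0 = {n0}, add states with every successor in Z. Already a fixed point.
Sat(AF A[(p ∨ q) U p]) = {n0}
|Sat(AF A[(p ∨ q) U p])| = |{n0}| = 1.

1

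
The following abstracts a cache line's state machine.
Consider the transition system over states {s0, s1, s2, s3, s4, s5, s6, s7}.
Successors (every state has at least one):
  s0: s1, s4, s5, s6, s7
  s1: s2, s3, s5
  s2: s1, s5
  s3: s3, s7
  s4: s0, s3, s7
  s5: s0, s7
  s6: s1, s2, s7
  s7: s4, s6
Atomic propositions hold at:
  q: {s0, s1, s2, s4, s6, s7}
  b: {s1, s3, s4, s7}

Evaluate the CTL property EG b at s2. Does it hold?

EG b: greatest fixpoint, start Z0 = {s1, s3, s4, s7}, keep only states in Sat with some successor in Z. Already a fixed point.
Sat(EG b) = {s1, s3, s4, s7}
s2 ∉ Sat(EG b) = {s1, s3, s4, s7}, so the formula does not hold at s2.

No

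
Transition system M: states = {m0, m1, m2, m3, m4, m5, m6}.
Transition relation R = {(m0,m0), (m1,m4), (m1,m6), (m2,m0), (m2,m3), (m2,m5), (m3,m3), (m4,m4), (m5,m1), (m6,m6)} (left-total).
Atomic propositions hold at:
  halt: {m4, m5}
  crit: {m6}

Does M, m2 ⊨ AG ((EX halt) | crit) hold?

Sat(EX halt) = {s : some successor in {m4, m5}} = {m1, m2, m4}
Sat((EX halt) | crit) = {m1, m2, m4, m6}
AG ((EX halt) | crit): greatest fixpoint, start Z0 = {m1, m2, m4, m6}, keep only states in Sat with every successor in Z. Z1 = {m1, m4, m6}; fixed.
Sat(AG ((EX halt) | crit)) = {m1, m4, m6}
m2 ∉ Sat(AG ((EX halt) | crit)) = {m1, m4, m6}, so the formula does not hold at m2.

No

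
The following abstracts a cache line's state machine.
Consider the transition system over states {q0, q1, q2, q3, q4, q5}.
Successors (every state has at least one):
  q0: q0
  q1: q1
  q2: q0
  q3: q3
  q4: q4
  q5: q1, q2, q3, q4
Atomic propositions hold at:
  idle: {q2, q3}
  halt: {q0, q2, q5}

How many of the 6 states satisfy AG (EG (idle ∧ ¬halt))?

1

Sat(¬halt) = {q1, q3, q4}
Sat(idle ∧ ¬halt) = {q3}
EG (idle ∧ ¬halt): greatest fixpoint, start Z0 = {q3}, keep only states in Sat with some successor in Z. Already a fixed point.
Sat(EG (idle ∧ ¬halt)) = {q3}
AG (EG (idle ∧ ¬halt)): greatest fixpoint, start Z0 = {q3}, keep only states in Sat with every successor in Z. Already a fixed point.
Sat(AG (EG (idle ∧ ¬halt))) = {q3}
|Sat(AG (EG (idle ∧ ¬halt)))| = |{q3}| = 1.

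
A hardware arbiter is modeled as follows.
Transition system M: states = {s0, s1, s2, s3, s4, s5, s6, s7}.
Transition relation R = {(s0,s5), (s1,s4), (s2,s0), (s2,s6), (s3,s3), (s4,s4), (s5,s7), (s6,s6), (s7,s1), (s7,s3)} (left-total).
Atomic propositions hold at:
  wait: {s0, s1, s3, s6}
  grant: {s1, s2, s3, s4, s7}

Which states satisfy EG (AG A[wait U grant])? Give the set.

A[wait U grant]: least fixpoint, start Z0 = Sat(grant) = {s1, s2, s3, s4, s7}, add states in Sat(wait) with every successor in Z. Already a fixed point.
Sat(A[wait U grant]) = {s1, s2, s3, s4, s7}
AG A[wait U grant]: greatest fixpoint, start Z0 = {s1, s2, s3, s4, s7}, keep only states in Sat with every successor in Z. Z1 = {s1, s3, s4, s7}; fixed.
Sat(AG A[wait U grant]) = {s1, s3, s4, s7}
EG (AG A[wait U grant]): greatest fixpoint, start Z0 = {s1, s3, s4, s7}, keep only states in Sat with some successor in Z. Already a fixed point.
Sat(EG (AG A[wait U grant])) = {s1, s3, s4, s7}

{s1, s3, s4, s7}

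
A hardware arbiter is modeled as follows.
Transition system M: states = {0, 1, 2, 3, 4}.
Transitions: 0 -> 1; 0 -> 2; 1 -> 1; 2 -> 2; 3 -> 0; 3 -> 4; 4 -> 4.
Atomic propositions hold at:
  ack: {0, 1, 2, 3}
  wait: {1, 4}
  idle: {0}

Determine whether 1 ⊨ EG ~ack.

Sat(~ack) = {4}
EG ~ack: greatest fixpoint, start Z0 = {4}, keep only states in Sat with some successor in Z. Already a fixed point.
Sat(EG ~ack) = {4}
1 ∉ Sat(EG ~ack) = {4}, so the formula does not hold at 1.

No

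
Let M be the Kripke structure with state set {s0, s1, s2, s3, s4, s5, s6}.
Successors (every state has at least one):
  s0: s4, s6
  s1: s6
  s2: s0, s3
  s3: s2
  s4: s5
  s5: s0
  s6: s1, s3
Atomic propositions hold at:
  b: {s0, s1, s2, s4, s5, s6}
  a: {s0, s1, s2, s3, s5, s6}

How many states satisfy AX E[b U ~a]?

Sat(~a) = {s4}
E[b U ~a]: least fixpoint, start Z0 = Sat(~a) = {s4}, add states in Sat(b) with some successor in Z. Z1 = {s0, s4}; Z2 = {s0, s2, s4, s5}; fixed.
Sat(E[b U ~a]) = {s0, s2, s4, s5}
Sat(AX E[b U ~a]) = {s : every successor in {s0, s2, s4, s5}} = {s3, s4, s5}
|Sat(AX E[b U ~a])| = |{s3, s4, s5}| = 3.

3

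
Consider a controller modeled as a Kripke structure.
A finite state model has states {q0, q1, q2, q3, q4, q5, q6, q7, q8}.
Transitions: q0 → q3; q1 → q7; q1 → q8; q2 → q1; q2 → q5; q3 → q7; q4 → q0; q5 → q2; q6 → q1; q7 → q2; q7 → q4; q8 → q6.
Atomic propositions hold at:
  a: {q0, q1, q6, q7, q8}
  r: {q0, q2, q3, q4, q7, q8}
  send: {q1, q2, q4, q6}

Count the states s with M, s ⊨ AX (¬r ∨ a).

Sat(¬r) = {q1, q5, q6}
Sat(¬r ∨ a) = {q0, q1, q5, q6, q7, q8}
Sat(AX (¬r ∨ a)) = {s : every successor in {q0, q1, q5, q6, q7, q8}} = {q1, q2, q3, q4, q6, q8}
|Sat(AX (¬r ∨ a))| = |{q1, q2, q3, q4, q6, q8}| = 6.

6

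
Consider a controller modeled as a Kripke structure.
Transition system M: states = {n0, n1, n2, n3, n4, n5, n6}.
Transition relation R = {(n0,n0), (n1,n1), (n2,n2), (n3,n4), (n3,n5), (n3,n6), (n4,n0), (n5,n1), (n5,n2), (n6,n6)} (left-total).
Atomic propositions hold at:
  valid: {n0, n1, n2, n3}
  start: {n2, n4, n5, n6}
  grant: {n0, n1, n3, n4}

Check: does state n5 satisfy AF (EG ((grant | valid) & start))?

No

Sat(grant | valid) = {n0, n1, n2, n3, n4}
Sat((grant | valid) & start) = {n2, n4}
EG ((grant | valid) & start): greatest fixpoint, start Z0 = {n2, n4}, keep only states in Sat with some successor in Z. Z1 = {n2}; fixed.
Sat(EG ((grant | valid) & start)) = {n2}
AF (EG ((grant | valid) & start)): least fixpoint, start Z0 = {n2}, add states with every successor in Z. Already a fixed point.
Sat(AF (EG ((grant | valid) & start))) = {n2}
n5 ∉ Sat(AF (EG ((grant | valid) & start))) = {n2}, so the formula does not hold at n5.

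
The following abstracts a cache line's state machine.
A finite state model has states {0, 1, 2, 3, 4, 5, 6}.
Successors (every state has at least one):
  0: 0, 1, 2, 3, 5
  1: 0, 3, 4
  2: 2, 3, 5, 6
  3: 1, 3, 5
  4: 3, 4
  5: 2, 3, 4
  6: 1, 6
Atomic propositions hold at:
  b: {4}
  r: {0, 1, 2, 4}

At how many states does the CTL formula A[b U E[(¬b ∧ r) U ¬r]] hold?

Sat(¬b) = {0, 1, 2, 3, 5, 6}
Sat(¬b ∧ r) = {0, 1, 2}
Sat(¬r) = {3, 5, 6}
E[(¬b ∧ r) U ¬r]: least fixpoint, start Z0 = Sat(¬r) = {3, 5, 6}, add states in Sat(¬b ∧ r) with some successor in Z. Z1 = {0, 1, 2, 3, 5, 6}; fixed.
Sat(E[(¬b ∧ r) U ¬r]) = {0, 1, 2, 3, 5, 6}
A[b U E[(¬b ∧ r) U ¬r]]: least fixpoint, start Z0 = Sat(E[(¬b ∧ r) U ¬r]) = {0, 1, 2, 3, 5, 6}, add states in Sat(b) with every successor in Z. Already a fixed point.
Sat(A[b U E[(¬b ∧ r) U ¬r]]) = {0, 1, 2, 3, 5, 6}
|Sat(A[b U E[(¬b ∧ r) U ¬r]])| = |{0, 1, 2, 3, 5, 6}| = 6.

6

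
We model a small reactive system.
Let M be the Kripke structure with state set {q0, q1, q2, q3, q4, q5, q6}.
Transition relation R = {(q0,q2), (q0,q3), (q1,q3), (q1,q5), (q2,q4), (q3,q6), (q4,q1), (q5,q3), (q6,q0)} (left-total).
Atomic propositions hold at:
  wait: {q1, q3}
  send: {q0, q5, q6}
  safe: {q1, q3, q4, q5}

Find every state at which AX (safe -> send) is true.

Sat(safe -> send) = {q0, q2, q5, q6}
Sat(AX (safe -> send)) = {s : every successor in {q0, q2, q5, q6}} = {q3, q6}

{q3, q6}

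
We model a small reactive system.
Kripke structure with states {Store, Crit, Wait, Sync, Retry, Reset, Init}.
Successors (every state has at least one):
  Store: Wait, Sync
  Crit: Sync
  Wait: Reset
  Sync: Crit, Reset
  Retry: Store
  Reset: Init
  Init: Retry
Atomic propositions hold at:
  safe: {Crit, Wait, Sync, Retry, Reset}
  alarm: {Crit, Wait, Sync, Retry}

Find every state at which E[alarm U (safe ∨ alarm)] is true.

Sat(safe ∨ alarm) = {Crit, Wait, Sync, Retry, Reset}
E[alarm U (safe ∨ alarm)]: least fixpoint, start Z0 = Sat((safe ∨ alarm)) = {Crit, Wait, Sync, Retry, Reset}, add states in Sat(alarm) with some successor in Z. Already a fixed point.
Sat(E[alarm U (safe ∨ alarm)]) = {Crit, Wait, Sync, Retry, Reset}

{Crit, Wait, Sync, Retry, Reset}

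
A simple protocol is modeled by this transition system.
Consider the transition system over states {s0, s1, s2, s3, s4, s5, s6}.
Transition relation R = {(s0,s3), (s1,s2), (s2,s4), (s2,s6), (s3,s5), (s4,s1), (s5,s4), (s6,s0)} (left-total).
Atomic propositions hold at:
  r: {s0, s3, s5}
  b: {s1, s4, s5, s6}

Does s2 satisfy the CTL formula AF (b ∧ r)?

Sat(b ∧ r) = {s5}
AF (b ∧ r): least fixpoint, start Z0 = {s5}, add states with every successor in Z. Z1 = {s3, s5}; Z2 = {s0, s3, s5}; Z3 = {s0, s3, s5, s6}; fixed.
Sat(AF (b ∧ r)) = {s0, s3, s5, s6}
s2 ∉ Sat(AF (b ∧ r)) = {s0, s3, s5, s6}, so the formula does not hold at s2.

No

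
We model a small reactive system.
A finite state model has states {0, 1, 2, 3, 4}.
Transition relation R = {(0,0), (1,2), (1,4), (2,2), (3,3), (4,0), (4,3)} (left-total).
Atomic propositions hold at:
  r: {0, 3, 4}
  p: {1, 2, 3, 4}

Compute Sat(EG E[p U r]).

{0, 1, 3, 4}

E[p U r]: least fixpoint, start Z0 = Sat(r) = {0, 3, 4}, add states in Sat(p) with some successor in Z. Z1 = {0, 1, 3, 4}; fixed.
Sat(E[p U r]) = {0, 1, 3, 4}
EG E[p U r]: greatest fixpoint, start Z0 = {0, 1, 3, 4}, keep only states in Sat with some successor in Z. Already a fixed point.
Sat(EG E[p U r]) = {0, 1, 3, 4}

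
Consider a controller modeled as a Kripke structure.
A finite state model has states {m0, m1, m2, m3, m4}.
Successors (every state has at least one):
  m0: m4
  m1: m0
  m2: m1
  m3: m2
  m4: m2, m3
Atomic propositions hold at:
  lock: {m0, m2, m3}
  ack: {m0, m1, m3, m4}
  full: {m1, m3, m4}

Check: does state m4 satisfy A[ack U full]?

Yes

A[ack U full]: least fixpoint, start Z0 = Sat(full) = {m1, m3, m4}, add states in Sat(ack) with every successor in Z. Z1 = {m0, m1, m3, m4}; fixed.
Sat(A[ack U full]) = {m0, m1, m3, m4}
m4 ∈ Sat(A[ack U full]) = {m0, m1, m3, m4}, so the formula holds at m4.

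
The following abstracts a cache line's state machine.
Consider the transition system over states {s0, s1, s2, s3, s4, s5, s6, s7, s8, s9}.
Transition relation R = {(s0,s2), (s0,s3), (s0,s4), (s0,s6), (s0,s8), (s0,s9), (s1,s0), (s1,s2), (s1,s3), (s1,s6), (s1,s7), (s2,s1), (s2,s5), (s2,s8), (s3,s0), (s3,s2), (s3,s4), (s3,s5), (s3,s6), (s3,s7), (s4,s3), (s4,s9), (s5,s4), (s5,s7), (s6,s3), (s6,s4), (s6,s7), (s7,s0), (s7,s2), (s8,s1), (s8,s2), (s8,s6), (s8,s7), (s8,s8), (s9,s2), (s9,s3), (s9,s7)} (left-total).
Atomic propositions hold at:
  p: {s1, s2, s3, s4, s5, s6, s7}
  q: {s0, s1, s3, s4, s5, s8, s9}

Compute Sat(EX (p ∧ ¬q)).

{s0, s1, s3, s5, s6, s7, s8, s9}

Sat(¬q) = {s2, s6, s7}
Sat(p ∧ ¬q) = {s2, s6, s7}
Sat(EX (p ∧ ¬q)) = {s : some successor in {s2, s6, s7}} = {s0, s1, s3, s5, s6, s7, s8, s9}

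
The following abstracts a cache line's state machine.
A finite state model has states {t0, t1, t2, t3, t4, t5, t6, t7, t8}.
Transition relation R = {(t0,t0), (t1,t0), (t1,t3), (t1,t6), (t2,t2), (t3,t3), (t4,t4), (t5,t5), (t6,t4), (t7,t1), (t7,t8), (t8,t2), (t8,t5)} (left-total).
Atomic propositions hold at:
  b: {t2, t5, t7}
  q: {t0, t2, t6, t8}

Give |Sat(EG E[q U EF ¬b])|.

6

Sat(¬b) = {t0, t1, t3, t4, t6, t8}
EF ¬b: least fixpoint, start Z0 = {t0, t1, t3, t4, t6, t8}, add states with some successor in Z. Z1 = {t0, t1, t3, t4, t6, t7, t8}; fixed.
Sat(EF ¬b) = {t0, t1, t3, t4, t6, t7, t8}
E[q U EF ¬b]: least fixpoint, start Z0 = Sat(EF ¬b) = {t0, t1, t3, t4, t6, t7, t8}, add states in Sat(q) with some successor in Z. Already a fixed point.
Sat(E[q U EF ¬b]) = {t0, t1, t3, t4, t6, t7, t8}
EG E[q U EF ¬b]: greatest fixpoint, start Z0 = {t0, t1, t3, t4, t6, t7, t8}, keep only states in Sat with some successor in Z. Z1 = {t0, t1, t3, t4, t6, t7}; fixed.
Sat(EG E[q U EF ¬b]) = {t0, t1, t3, t4, t6, t7}
|Sat(EG E[q U EF ¬b])| = |{t0, t1, t3, t4, t6, t7}| = 6.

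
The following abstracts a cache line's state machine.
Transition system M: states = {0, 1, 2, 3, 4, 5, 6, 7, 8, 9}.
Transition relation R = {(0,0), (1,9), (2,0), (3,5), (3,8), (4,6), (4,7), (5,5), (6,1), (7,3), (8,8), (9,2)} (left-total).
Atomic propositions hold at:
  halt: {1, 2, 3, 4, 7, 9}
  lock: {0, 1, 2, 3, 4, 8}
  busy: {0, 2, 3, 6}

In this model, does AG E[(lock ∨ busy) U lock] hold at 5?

No

Sat(lock ∨ busy) = {0, 1, 2, 3, 4, 6, 8}
E[(lock ∨ busy) U lock]: least fixpoint, start Z0 = Sat(lock) = {0, 1, 2, 3, 4, 8}, add states in Sat(lock ∨ busy) with some successor in Z. Z1 = {0, 1, 2, 3, 4, 6, 8}; fixed.
Sat(E[(lock ∨ busy) U lock]) = {0, 1, 2, 3, 4, 6, 8}
AG E[(lock ∨ busy) U lock]: greatest fixpoint, start Z0 = {0, 1, 2, 3, 4, 6, 8}, keep only states in Sat with every successor in Z. Z1 = {0, 2, 6, 8}; Z2 = {0, 2, 8}; fixed.
Sat(AG E[(lock ∨ busy) U lock]) = {0, 2, 8}
5 ∉ Sat(AG E[(lock ∨ busy) U lock]) = {0, 2, 8}, so the formula does not hold at 5.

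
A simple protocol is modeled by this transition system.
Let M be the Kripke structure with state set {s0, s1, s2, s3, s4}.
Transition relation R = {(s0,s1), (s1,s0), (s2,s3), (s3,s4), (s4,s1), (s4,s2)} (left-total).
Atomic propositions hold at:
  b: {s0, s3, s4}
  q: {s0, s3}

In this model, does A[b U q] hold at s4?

A[b U q]: least fixpoint, start Z0 = Sat(q) = {s0, s3}, add states in Sat(b) with every successor in Z. Already a fixed point.
Sat(A[b U q]) = {s0, s3}
s4 ∉ Sat(A[b U q]) = {s0, s3}, so the formula does not hold at s4.

No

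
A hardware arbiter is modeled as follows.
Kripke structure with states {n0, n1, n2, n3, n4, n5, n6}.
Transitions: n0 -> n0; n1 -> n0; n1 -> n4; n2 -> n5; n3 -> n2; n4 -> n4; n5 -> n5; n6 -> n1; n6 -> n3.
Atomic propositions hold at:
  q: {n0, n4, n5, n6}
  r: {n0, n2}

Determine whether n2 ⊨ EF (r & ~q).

Sat(~q) = {n1, n2, n3}
Sat(r & ~q) = {n2}
EF (r & ~q): least fixpoint, start Z0 = {n2}, add states with some successor in Z. Z1 = {n2, n3}; Z2 = {n2, n3, n6}; fixed.
Sat(EF (r & ~q)) = {n2, n3, n6}
n2 ∈ Sat(EF (r & ~q)) = {n2, n3, n6}, so the formula holds at n2.

Yes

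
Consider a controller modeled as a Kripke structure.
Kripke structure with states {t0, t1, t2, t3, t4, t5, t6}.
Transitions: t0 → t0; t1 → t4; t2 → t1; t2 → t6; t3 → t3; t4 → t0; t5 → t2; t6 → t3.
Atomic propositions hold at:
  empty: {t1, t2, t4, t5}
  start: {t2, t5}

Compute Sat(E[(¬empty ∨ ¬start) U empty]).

Sat(¬empty) = {t0, t3, t6}
Sat(¬start) = {t0, t1, t3, t4, t6}
Sat(¬empty ∨ ¬start) = {t0, t1, t3, t4, t6}
E[(¬empty ∨ ¬start) U empty]: least fixpoint, start Z0 = Sat(empty) = {t1, t2, t4, t5}, add states in Sat(¬empty ∨ ¬start) with some successor in Z. Already a fixed point.
Sat(E[(¬empty ∨ ¬start) U empty]) = {t1, t2, t4, t5}

{t1, t2, t4, t5}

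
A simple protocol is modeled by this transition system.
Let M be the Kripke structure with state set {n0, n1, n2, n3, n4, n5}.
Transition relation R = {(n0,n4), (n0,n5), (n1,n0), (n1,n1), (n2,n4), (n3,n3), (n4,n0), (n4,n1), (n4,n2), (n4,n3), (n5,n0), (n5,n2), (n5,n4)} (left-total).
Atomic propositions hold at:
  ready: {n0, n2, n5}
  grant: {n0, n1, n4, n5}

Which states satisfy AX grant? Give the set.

{n0, n1, n2}

Sat(AX grant) = {s : every successor in {n0, n1, n4, n5}} = {n0, n1, n2}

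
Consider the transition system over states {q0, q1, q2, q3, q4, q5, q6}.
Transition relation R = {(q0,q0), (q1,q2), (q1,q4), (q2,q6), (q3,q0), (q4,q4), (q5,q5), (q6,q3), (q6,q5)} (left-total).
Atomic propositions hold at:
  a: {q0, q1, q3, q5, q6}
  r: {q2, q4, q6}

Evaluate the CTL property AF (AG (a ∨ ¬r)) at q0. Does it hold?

Sat(¬r) = {q0, q1, q3, q5}
Sat(a ∨ ¬r) = {q0, q1, q3, q5, q6}
AG (a ∨ ¬r): greatest fixpoint, start Z0 = {q0, q1, q3, q5, q6}, keep only states in Sat with every successor in Z. Z1 = {q0, q3, q5, q6}; fixed.
Sat(AG (a ∨ ¬r)) = {q0, q3, q5, q6}
AF (AG (a ∨ ¬r)): least fixpoint, start Z0 = {q0, q3, q5, q6}, add states with every successor in Z. Z1 = {q0, q2, q3, q5, q6}; fixed.
Sat(AF (AG (a ∨ ¬r))) = {q0, q2, q3, q5, q6}
q0 ∈ Sat(AF (AG (a ∨ ¬r))) = {q0, q2, q3, q5, q6}, so the formula holds at q0.

Yes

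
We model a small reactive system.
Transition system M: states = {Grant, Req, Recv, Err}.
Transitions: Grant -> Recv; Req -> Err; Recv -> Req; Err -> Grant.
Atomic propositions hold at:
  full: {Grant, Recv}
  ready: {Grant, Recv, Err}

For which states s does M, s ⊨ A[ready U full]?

{Grant, Recv, Err}

A[ready U full]: least fixpoint, start Z0 = Sat(full) = {Grant, Recv}, add states in Sat(ready) with every successor in Z. Z1 = {Grant, Recv, Err}; fixed.
Sat(A[ready U full]) = {Grant, Recv, Err}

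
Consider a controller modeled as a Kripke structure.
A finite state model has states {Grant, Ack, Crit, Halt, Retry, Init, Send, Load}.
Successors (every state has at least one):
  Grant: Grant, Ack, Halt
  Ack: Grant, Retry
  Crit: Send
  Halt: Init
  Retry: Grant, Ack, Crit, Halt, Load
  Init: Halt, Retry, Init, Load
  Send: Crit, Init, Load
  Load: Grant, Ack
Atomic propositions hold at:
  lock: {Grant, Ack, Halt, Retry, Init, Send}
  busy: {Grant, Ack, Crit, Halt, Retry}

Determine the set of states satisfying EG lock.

EG lock: greatest fixpoint, start Z0 = {Grant, Ack, Halt, Retry, Init, Send}, keep only states in Sat with some successor in Z. Already a fixed point.
Sat(EG lock) = {Grant, Ack, Halt, Retry, Init, Send}

{Grant, Ack, Halt, Retry, Init, Send}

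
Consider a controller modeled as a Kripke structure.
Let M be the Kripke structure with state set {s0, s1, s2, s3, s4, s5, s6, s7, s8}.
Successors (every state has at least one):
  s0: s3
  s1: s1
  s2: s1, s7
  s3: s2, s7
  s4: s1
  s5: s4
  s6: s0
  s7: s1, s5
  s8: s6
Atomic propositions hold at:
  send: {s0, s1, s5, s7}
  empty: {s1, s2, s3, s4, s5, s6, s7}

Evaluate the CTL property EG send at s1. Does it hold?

EG send: greatest fixpoint, start Z0 = {s0, s1, s5, s7}, keep only states in Sat with some successor in Z. Z1 = {s1, s7}; fixed.
Sat(EG send) = {s1, s7}
s1 ∈ Sat(EG send) = {s1, s7}, so the formula holds at s1.

Yes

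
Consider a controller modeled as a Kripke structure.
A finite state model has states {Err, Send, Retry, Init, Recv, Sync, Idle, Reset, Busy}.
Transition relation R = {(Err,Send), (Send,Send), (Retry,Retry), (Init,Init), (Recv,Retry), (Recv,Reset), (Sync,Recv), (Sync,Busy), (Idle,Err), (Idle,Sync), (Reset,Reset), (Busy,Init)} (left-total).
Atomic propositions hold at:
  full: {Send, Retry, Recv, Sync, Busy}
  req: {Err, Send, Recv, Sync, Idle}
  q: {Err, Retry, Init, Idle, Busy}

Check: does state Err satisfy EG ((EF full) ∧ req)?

EF full: least fixpoint, start Z0 = {Send, Retry, Recv, Sync, Busy}, add states with some successor in Z. Z1 = {Err, Send, Retry, Recv, Sync, Idle, Busy}; fixed.
Sat(EF full) = {Err, Send, Retry, Recv, Sync, Idle, Busy}
Sat((EF full) ∧ req) = {Err, Send, Recv, Sync, Idle}
EG ((EF full) ∧ req): greatest fixpoint, start Z0 = {Err, Send, Recv, Sync, Idle}, keep only states in Sat with some successor in Z. Z1 = {Err, Send, Sync, Idle}; Z2 = {Err, Send, Idle}; fixed.
Sat(EG ((EF full) ∧ req)) = {Err, Send, Idle}
Err ∈ Sat(EG ((EF full) ∧ req)) = {Err, Send, Idle}, so the formula holds at Err.

Yes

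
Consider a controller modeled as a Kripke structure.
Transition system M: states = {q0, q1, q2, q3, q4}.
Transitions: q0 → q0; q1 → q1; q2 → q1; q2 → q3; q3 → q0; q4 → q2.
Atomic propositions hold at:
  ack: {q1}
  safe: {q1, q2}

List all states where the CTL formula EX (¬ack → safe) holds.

{q1, q2, q4}

Sat(¬ack) = {q0, q2, q3, q4}
Sat(¬ack → safe) = {q1, q2}
Sat(EX (¬ack → safe)) = {s : some successor in {q1, q2}} = {q1, q2, q4}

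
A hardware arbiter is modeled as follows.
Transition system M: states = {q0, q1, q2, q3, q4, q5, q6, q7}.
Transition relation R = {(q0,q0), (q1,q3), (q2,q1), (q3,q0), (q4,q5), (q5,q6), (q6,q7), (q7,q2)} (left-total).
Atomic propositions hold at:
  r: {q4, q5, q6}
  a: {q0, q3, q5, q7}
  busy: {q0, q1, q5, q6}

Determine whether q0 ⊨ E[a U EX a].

Sat(EX a) = {s : some successor in {q0, q3, q5, q7}} = {q0, q1, q3, q4, q6}
E[a U EX a]: least fixpoint, start Z0 = Sat(EX a) = {q0, q1, q3, q4, q6}, add states in Sat(a) with some successor in Z. Z1 = {q0, q1, q3, q4, q5, q6}; fixed.
Sat(E[a U EX a]) = {q0, q1, q3, q4, q5, q6}
q0 ∈ Sat(E[a U EX a]) = {q0, q1, q3, q4, q5, q6}, so the formula holds at q0.

Yes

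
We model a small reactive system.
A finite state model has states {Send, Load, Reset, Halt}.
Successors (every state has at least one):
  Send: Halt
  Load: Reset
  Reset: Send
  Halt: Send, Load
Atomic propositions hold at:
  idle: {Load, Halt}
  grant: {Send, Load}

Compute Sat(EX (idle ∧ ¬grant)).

Sat(¬grant) = {Reset, Halt}
Sat(idle ∧ ¬grant) = {Halt}
Sat(EX (idle ∧ ¬grant)) = {s : some successor in {Halt}} = {Send}

{Send}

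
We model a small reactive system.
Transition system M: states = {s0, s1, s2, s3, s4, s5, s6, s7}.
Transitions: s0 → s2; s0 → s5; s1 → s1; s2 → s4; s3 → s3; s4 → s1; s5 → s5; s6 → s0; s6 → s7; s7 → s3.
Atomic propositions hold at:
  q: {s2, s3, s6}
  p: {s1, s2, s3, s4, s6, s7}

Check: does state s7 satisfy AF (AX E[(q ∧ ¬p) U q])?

Yes

Sat(¬p) = {s0, s5}
Sat(q ∧ ¬p) = ∅
E[(q ∧ ¬p) U q]: least fixpoint, start Z0 = Sat(q) = {s2, s3, s6}, add states in Sat(q ∧ ¬p) with some successor in Z. Already a fixed point.
Sat(E[(q ∧ ¬p) U q]) = {s2, s3, s6}
Sat(AX E[(q ∧ ¬p) U q]) = {s : every successor in {s2, s3, s6}} = {s3, s7}
AF (AX E[(q ∧ ¬p) U q]): least fixpoint, start Z0 = {s3, s7}, add states with every successor in Z. Already a fixed point.
Sat(AF (AX E[(q ∧ ¬p) U q])) = {s3, s7}
s7 ∈ Sat(AF (AX E[(q ∧ ¬p) U q])) = {s3, s7}, so the formula holds at s7.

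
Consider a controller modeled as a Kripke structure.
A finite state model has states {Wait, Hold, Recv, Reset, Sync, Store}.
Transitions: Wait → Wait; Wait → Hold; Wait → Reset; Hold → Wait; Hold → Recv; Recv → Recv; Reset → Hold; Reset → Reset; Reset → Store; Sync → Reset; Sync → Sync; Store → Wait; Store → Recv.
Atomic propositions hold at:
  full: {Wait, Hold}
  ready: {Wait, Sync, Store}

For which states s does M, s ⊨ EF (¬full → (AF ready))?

Sat(¬full) = {Recv, Reset, Sync, Store}
AF ready: least fixpoint, start Z0 = {Wait, Sync, Store}, add states with every successor in Z. Already a fixed point.
Sat(AF ready) = {Wait, Sync, Store}
Sat(¬full → (AF ready)) = {Wait, Hold, Sync, Store}
EF (¬full → (AF ready)): least fixpoint, start Z0 = {Wait, Hold, Sync, Store}, add states with some successor in Z. Z1 = {Wait, Hold, Reset, Sync, Store}; fixed.
Sat(EF (¬full → (AF ready))) = {Wait, Hold, Reset, Sync, Store}

{Wait, Hold, Reset, Sync, Store}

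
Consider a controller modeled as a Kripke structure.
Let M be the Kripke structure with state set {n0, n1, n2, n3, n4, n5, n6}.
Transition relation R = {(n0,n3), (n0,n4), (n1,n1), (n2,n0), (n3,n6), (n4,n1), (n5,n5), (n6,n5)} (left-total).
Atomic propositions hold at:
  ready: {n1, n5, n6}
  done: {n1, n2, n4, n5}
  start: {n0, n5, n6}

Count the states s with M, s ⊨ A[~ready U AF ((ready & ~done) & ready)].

2

Sat(~ready) = {n0, n2, n3, n4}
Sat(~done) = {n0, n3, n6}
Sat(ready & ~done) = {n6}
Sat((ready & ~done) & ready) = {n6}
AF ((ready & ~done) & ready): least fixpoint, start Z0 = {n6}, add states with every successor in Z. Z1 = {n3, n6}; fixed.
Sat(AF ((ready & ~done) & ready)) = {n3, n6}
A[~ready U AF ((ready & ~done) & ready)]: least fixpoint, start Z0 = Sat(AF ((ready & ~done) & ready)) = {n3, n6}, add states in Sat(~ready) with every successor in Z. Already a fixed point.
Sat(A[~ready U AF ((ready & ~done) & ready)]) = {n3, n6}
|Sat(A[~ready U AF ((ready & ~done) & ready)])| = |{n3, n6}| = 2.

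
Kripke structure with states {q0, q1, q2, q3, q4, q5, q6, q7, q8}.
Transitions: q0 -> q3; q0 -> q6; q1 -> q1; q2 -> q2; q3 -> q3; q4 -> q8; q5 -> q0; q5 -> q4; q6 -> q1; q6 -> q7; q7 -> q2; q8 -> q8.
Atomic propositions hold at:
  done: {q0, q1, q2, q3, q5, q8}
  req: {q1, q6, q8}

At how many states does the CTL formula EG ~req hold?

Sat(~req) = {q0, q2, q3, q4, q5, q7}
EG ~req: greatest fixpoint, start Z0 = {q0, q2, q3, q4, q5, q7}, keep only states in Sat with some successor in Z. Z1 = {q0, q2, q3, q5, q7}; fixed.
Sat(EG ~req) = {q0, q2, q3, q5, q7}
|Sat(EG ~req)| = |{q0, q2, q3, q5, q7}| = 5.

5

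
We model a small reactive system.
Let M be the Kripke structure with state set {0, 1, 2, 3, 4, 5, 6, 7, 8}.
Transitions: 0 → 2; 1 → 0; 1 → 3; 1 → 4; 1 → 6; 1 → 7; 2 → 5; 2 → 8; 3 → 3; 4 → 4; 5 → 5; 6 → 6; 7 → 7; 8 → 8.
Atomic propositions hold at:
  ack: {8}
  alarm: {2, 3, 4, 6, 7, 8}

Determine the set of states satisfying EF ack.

EF ack: least fixpoint, start Z0 = {8}, add states with some successor in Z. Z1 = {2, 8}; Z2 = {0, 2, 8}; Z3 = {0, 1, 2, 8}; fixed.
Sat(EF ack) = {0, 1, 2, 8}

{0, 1, 2, 8}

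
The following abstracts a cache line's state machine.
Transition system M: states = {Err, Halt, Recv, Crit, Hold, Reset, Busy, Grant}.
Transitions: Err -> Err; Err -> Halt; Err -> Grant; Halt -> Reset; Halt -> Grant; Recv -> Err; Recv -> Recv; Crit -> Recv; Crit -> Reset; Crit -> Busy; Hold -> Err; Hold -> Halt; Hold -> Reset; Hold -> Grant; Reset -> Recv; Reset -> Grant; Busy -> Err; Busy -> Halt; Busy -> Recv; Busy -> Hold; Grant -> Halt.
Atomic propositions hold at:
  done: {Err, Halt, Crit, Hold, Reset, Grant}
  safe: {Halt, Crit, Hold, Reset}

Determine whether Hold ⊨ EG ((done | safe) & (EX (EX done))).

Sat(done | safe) = {Err, Halt, Crit, Hold, Reset, Grant}
Sat(EX done) = {s : some successor in {Err, Halt, Crit, Hold, Reset, Grant}} = {Err, Halt, Recv, Crit, Hold, Reset, Busy, Grant}
Sat(EX (EX done)) = {s : some successor in {Err, Halt, Recv, Crit, Hold, Reset, Busy, Grant}} = {Err, Halt, Recv, Crit, Hold, Reset, Busy, Grant}
Sat((done | safe) & (EX (EX done))) = {Err, Halt, Crit, Hold, Reset, Grant}
EG ((done | safe) & (EX (EX done))): greatest fixpoint, start Z0 = {Err, Halt, Crit, Hold, Reset, Grant}, keep only states in Sat with some successor in Z. Already a fixed point.
Sat(EG ((done | safe) & (EX (EX done)))) = {Err, Halt, Crit, Hold, Reset, Grant}
Hold ∈ Sat(EG ((done | safe) & (EX (EX done)))) = {Err, Halt, Crit, Hold, Reset, Grant}, so the formula holds at Hold.

Yes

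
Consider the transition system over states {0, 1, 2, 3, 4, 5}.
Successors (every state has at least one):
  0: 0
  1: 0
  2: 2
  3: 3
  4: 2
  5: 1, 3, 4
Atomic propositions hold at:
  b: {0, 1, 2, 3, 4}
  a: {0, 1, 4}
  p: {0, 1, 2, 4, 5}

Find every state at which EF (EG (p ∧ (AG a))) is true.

{0, 1, 5}

AG a: greatest fixpoint, start Z0 = {0, 1, 4}, keep only states in Sat with every successor in Z. Z1 = {0, 1}; fixed.
Sat(AG a) = {0, 1}
Sat(p ∧ (AG a)) = {0, 1}
EG (p ∧ (AG a)): greatest fixpoint, start Z0 = {0, 1}, keep only states in Sat with some successor in Z. Already a fixed point.
Sat(EG (p ∧ (AG a))) = {0, 1}
EF (EG (p ∧ (AG a))): least fixpoint, start Z0 = {0, 1}, add states with some successor in Z. Z1 = {0, 1, 5}; fixed.
Sat(EF (EG (p ∧ (AG a)))) = {0, 1, 5}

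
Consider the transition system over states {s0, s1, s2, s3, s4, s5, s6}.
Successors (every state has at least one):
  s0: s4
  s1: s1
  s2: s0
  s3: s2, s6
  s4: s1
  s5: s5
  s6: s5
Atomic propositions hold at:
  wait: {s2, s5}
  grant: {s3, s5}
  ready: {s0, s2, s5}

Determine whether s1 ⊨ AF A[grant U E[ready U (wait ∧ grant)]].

Sat(wait ∧ grant) = {s5}
E[ready U (wait ∧ grant)]: least fixpoint, start Z0 = Sat((wait ∧ grant)) = {s5}, add states in Sat(ready) with some successor in Z. Already a fixed point.
Sat(E[ready U (wait ∧ grant)]) = {s5}
A[grant U E[ready U (wait ∧ grant)]]: least fixpoint, start Z0 = Sat(E[ready U (wait ∧ grant)]) = {s5}, add states in Sat(grant) with every successor in Z. Already a fixed point.
Sat(A[grant U E[ready U (wait ∧ grant)]]) = {s5}
AF A[grant U E[ready U (wait ∧ grant)]]: least fixpoint, start Z0 = {s5}, add states with every successor in Z. Z1 = {s5, s6}; fixed.
Sat(AF A[grant U E[ready U (wait ∧ grant)]]) = {s5, s6}
s1 ∉ Sat(AF A[grant U E[ready U (wait ∧ grant)]]) = {s5, s6}, so the formula does not hold at s1.

No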